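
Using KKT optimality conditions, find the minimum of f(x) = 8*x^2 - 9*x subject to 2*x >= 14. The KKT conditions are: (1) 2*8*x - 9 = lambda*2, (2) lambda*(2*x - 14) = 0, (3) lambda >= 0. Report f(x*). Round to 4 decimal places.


Step 1: Try lambda = 0 (constraint inactive).
x_unc = 9/(2*8) = 0.5625
Check: 2*0.5625 = 1.125 < 14 -- violated!
Step 2: Constraint must be active: 2*x = 14
x* = 14/2 = 7.0
lambda = (2*8*7.0 - 9)/2 = 51.5
Step 3: Compute optimal value.
f(x*) = 8*7.0^2 - 9*7.0 = 329.0


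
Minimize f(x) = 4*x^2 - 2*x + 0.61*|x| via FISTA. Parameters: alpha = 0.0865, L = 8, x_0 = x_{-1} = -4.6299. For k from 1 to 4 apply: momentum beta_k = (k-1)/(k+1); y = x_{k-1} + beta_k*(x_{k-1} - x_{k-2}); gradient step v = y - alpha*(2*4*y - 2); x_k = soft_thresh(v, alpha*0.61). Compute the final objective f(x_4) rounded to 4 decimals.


FISTA on f(x) = 4*x^2 - 2*x + 0.61*|x|
L = 8, alpha = 0.0865
Iteration 1: beta = 0.0, y = -4.6299 + 0.0*(-4.6299 + 4.6299) = -4.6299
  grad(y) = -39.0392, v = y - alpha*grad = -1.253
  prox(v) = soft_thresh(-1.253, 0.0528) = -1.2002
Iteration 2: beta = 0.3333, y = -1.2002 + 0.3333*(-1.2002 + 4.6299) = -0.057
  grad(y) = -2.4562, v = y - alpha*grad = 0.1554
  prox(v) = soft_thresh(0.1554, 0.0528) = 0.1027
Iteration 3: beta = 0.5, y = 0.1027 + 0.5*(0.1027 + 1.2002) = 0.7541
  grad(y) = 4.033, v = y - alpha*grad = 0.4053
  prox(v) = soft_thresh(0.4053, 0.0528) = 0.3525
Iteration 4: beta = 0.6, y = 0.3525 + 0.6*(0.3525 - 0.1027) = 0.5024
  grad(y) = 2.0193, v = y - alpha*grad = 0.3277
  prox(v) = soft_thresh(0.3277, 0.0528) = 0.275
f(x_4) = 4*0.275^2 - 2*0.275 + 0.61*|0.275| = -0.0798


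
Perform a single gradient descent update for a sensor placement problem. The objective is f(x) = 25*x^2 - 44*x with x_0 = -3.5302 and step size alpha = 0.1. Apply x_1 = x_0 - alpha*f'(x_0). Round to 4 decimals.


We compute the gradient at x_0 and apply the update.
f'(x) = 50*x - 44
f'(-3.5302) = 50*-3.5302 - 44 = -220.51
x_1 = -3.5302 - 0.1*-220.51 = 18.5208


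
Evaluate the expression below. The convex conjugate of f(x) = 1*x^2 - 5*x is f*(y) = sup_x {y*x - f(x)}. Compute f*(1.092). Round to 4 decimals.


f*(y) = sup_x {y*x - a*x^2 - b*x} = sup_x {(y-b)*x - a*x^2}
FOC: (y - b) - 2a*x = 0 => x* = (y - b)/(2a)
x* = (1.092 + 5)/(2*1) = 3.046
f*(1.092) = (y-b)^2/(4a) = (1.092 + 5)^2/(4*1)
= 37.1125/4 = 9.2781


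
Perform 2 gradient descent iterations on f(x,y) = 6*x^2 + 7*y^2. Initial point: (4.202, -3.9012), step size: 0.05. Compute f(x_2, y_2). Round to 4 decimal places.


Gradient descent on f(x,y) = 6*x^2 + 7*y^2.
Starting point: (4.202, -3.9012), alpha = 0.05
Step 1: grad_x = 2*6*4.202 = 50.424, grad_y = 2*7*-3.9012 = -54.6168
  x_1 = 4.202 - 0.05*50.424 = 1.6808
  y_1 = -3.9012 - 0.05*-54.6168 = -1.1704
Step 2: grad_x = 2*6*1.6808 = 20.1696, grad_y = 2*7*-1.1704 = -16.385
  x_2 = 1.6808 - 0.05*20.1696 = 0.6723
  y_2 = -1.1704 - 0.05*-16.385 = -0.3511
f(0.6723, -0.3511) = 6*0.6723^2 + 7*(-0.3511)^2 = 3.575


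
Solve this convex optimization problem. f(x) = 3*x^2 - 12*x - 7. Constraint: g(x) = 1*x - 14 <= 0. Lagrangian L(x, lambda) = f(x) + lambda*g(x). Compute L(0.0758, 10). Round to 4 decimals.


Step 1: Evaluate f(x).
f(0.0758) = 3*0.0758^2 - 12*0.0758 - 7 = -7.8924
Step 2: Evaluate g(x).
g(0.0758) = 1*0.0758 - 14 = -13.9242
Step 3: Compute Lagrangian.
L = -7.8924 + 10*-13.9242 = -147.1344


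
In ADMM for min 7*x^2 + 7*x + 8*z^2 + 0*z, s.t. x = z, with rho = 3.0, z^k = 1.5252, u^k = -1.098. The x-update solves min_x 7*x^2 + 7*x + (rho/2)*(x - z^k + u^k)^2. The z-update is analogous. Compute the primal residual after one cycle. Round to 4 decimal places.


ADMM iteration with rho = 3.0, z^k = 1.5252, u^k = -1.098
Step 1: x-update.
Minimize 7*x^2 + 7*x + (3.0/2)*(x - 1.5252 - 1.098)^2
FOC: (2*7 + 3.0)*x = -7 + 3.0*(1.5252 + 1.098)
x^{k+1} = 0.0512
Step 2: z-update.
Minimize 8*z^2 + 0*z + (3.0/2)*(0.0512 - z - 1.098)^2
FOC: (2*8 + 3.0)*z = 0 + 3.0*(0.0512 - 1.098)
z^{k+1} = -0.1653
Step 3: u-update.
u^{k+1} = -1.098 + 0.0512 + 0.1653 = -0.8816
Step 4: Primal residual = |0.0512 + 0.1653| = 0.2164


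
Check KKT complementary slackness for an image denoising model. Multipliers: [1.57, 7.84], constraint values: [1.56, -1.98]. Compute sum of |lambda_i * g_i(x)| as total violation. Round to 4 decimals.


KKT complementary slackness check:
lambda_1 * g_1 = 1.57 * 1.56 = 2.4492
lambda_2 * g_2 = 7.84 * -1.98 = -15.5232
Total violation = 2.4492 + 15.5232 = 17.9724


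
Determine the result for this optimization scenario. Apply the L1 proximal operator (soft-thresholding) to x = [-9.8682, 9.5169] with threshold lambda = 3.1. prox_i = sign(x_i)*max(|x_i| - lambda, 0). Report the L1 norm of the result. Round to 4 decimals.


Soft-thresholding with lambda = 3.1:
prox(-9.8682) = sign(-9.8682)*max(|-9.8682| - 3.1, 0) = -6.7682
prox(9.5169) = sign(9.5169)*max(|9.5169| - 3.1, 0) = 6.4169
prox(x) = [-6.7682, 6.4169]
||prox(x)||_1 = 6.7682 + 6.4169 = 13.1851


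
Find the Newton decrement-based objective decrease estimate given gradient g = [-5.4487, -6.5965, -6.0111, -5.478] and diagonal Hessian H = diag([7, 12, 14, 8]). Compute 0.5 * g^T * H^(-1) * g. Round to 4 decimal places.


Step 1: H is diagonal, so H^(-1) * g = [-0.7784, -0.5497, -0.4294, -0.6848].
Step 2: g^T H^(-1) g = sum_i g_i^2 / H_ii
  = (-5.4487)^2/7 + (-6.5965)^2/12 + (-6.0111)^2/14 + (-5.478)^2/8
  = 4.2412 + 3.6262 + 2.581 + 3.7511 = 14.1994
Step 3: Objective decrease = 0.5 * g^T H^(-1) g = 7.0997


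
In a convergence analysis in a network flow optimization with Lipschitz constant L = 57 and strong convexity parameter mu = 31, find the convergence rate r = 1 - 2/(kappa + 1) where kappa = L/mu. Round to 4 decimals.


Step 1: Compute the condition number.
kappa = L/mu = 57/31 = 1.8387
Step 2: Compute the convergence rate.
r = 1 - 2/(kappa + 1) = 1 - 2*mu/(L + mu) = (L - mu)/(L + mu) = 26/88 = 0.2955


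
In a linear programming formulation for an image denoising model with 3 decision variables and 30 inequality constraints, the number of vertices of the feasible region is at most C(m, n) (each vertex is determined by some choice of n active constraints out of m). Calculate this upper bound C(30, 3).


Each vertex corresponds to some choice of n active constraints out of m, so the number of vertices is at most C(m, n) = m! / (n!(m-n)!).
m = 30, n = 3
Numerator: 30 * 29 * 28
Denominator: 3! = 6
C(30, 3) = 4060


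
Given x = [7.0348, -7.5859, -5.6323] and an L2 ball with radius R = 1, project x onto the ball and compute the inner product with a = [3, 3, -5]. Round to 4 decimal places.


Step 1: Compute ||x|| (intermediates to 6 decimals).
||x|| = sqrt(7.0348^2 + (-7.5859)^2 + (-5.6323)^2) = 11.77952
Step 2: Project.
Since ||x|| > R, scale = R/||x|| = 1/11.77952 = 0.084893, proj(x) = scale * x
proj(x) = [0.597205, -0.64399, -0.478143]
Step 3: Dot product.
a^T * proj(x) = 3*0.597205 + 3*(-0.64399) - 5*(-0.478143) = 2.2504


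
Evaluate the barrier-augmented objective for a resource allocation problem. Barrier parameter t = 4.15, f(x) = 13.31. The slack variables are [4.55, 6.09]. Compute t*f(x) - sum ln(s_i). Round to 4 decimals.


Step 1: Compute log-barrier.
ln values: [1.5151, 1.8066]
phi = -(1.5151 + 1.8066) = -3.3218
Step 2: Compute augmented objective.
t*f(x) = 4.15*13.31 = 55.2365
Total = 55.2365 - 3.3218 = 51.9147


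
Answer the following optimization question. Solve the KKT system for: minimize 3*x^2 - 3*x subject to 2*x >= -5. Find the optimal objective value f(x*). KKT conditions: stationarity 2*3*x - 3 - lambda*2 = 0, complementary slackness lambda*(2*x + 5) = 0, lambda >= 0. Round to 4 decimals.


Step 1: Try lambda = 0 (constraint inactive).
Stationarity: 2*3*x - 3 = 0
x* = 3/(2*3) = 0.5
Check constraint: 2*0.5 = 1.0 >= -5 -- satisfied.
Step 2: Compute optimal value.
f(x*) = 3*0.5^2 - 3*0.5 = -0.75


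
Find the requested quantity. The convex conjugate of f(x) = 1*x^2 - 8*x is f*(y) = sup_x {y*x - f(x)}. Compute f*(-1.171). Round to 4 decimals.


f*(y) = sup_x {y*x - a*x^2 - b*x} = sup_x {(y-b)*x - a*x^2}
FOC: (y - b) - 2a*x = 0 => x* = (y - b)/(2a)
x* = (-1.171 + 8)/(2*1) = 3.4145
f*(-1.171) = (y-b)^2/(4a) = (-1.171 + 8)^2/(4*1)
= 46.6352/4 = 11.6588


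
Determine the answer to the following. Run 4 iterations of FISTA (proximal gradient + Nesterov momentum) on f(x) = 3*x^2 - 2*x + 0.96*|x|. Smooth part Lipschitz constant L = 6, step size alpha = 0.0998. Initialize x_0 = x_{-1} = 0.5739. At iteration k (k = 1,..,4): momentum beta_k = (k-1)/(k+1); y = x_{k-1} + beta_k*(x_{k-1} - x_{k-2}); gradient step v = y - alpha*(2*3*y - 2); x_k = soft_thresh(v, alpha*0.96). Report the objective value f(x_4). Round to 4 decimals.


FISTA on f(x) = 3*x^2 - 2*x + 0.96*|x|
L = 6, alpha = 0.0998
Iteration 1: beta = 0.0, y = 0.5739 + 0.0*(0.5739 - 0.5739) = 0.5739
  grad(y) = 1.4434, v = y - alpha*grad = 0.4298
  prox(v) = soft_thresh(0.4298, 0.0958) = 0.334
Iteration 2: beta = 0.3333, y = 0.334 + 0.3333*(0.334 - 0.5739) = 0.2541
  grad(y) = -0.4755, v = y - alpha*grad = 0.3015
  prox(v) = soft_thresh(0.3015, 0.0958) = 0.2057
Iteration 3: beta = 0.5, y = 0.2057 + 0.5*(0.2057 - 0.334) = 0.1416
  grad(y) = -1.1505, v = y - alpha*grad = 0.2564
  prox(v) = soft_thresh(0.2564, 0.0958) = 0.1606
Iteration 4: beta = 0.6, y = 0.1606 + 0.6*(0.1606 - 0.2057) = 0.1335
  grad(y) = -1.1989, v = y - alpha*grad = 0.2532
  prox(v) = soft_thresh(0.2532, 0.0958) = 0.1574
f(x_4) = 3*0.1574^2 - 2*0.1574 + 0.96*|0.1574| = -0.0894


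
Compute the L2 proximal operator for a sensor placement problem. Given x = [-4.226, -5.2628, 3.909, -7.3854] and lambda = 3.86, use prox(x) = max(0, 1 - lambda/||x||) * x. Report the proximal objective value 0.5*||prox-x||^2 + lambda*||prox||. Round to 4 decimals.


Step 1: Compute ||x||.
||x|| = 10.7415
Step 2: Compute scaling factor.
scale = max(0, 1 - 3.86/10.7415) = 0.6406
Step 3: prox(x) = [-2.7074, -3.3716, 2.5043, -4.7314]
||prox(x)|| = 6.8815
Step 4: Proximal objective.
0.5*||prox-x||^2 = 7.4498
lambda*||prox|| = 26.5626
Total = 34.0125


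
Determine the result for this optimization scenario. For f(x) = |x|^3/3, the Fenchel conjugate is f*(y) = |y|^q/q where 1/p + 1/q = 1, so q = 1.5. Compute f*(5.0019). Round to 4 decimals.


The conjugate exponent q satisfies 1/p + 1/q = 1.
p = 3, so q = 3/(3 - 1) = 1.5
|y|^q = 5.0019^1.5 = 11.1867
f*(5.0019) = 11.1867 / 1.5 = 7.4578


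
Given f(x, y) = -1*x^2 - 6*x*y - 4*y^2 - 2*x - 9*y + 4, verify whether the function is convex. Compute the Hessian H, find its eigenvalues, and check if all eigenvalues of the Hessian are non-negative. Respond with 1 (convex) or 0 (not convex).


The Hessian of f(x,y) = -1*x^2 - 6*x*y - 4*y^2 - 2*x - 9*y + 4 is:
H = [[-2, -6], [-6, -8]]
Trace = -2 - 8 = -10
Determinant = -2*-8 - (-6)^2 = -20
Discriminant = (-10)^2 - 4*-20 = 180.0
Eigenvalues: lambda_1 = -11.7082, lambda_2 = 1.7082
The function is not convex.

0


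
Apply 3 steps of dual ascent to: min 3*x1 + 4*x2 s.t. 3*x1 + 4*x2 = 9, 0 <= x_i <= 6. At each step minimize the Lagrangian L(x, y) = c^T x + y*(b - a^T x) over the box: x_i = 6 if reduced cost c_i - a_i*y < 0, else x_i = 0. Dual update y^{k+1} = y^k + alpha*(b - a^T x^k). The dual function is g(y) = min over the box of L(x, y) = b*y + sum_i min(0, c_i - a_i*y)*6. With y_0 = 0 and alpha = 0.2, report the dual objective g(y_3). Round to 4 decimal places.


Dual ascent for LP: min 3*x1 + 4*x2, 3*x1 + 4*x2 = 9, 0 <= x_i <= 6
Step 1: y^k = 0.0, reduced costs: (3.0, 4.0)
  x^k = (0.0, 0.0), subgradient = b - a^T x = 9.0
  y^{k+1} = 0.0 + 0.2*9.0 = 1.8
Step 2: y^k = 1.8, reduced costs: (-2.4, -3.2)
  x^k = (6.0, 6.0), subgradient = b - a^T x = -33.0
  y^{k+1} = 1.8 + 0.2*-33.0 = -4.8
Step 3: y^k = -4.8, reduced costs: (17.4, 23.2)
  x^k = (0.0, 0.0), subgradient = b - a^T x = 9.0
  y^{k+1} = -4.8 + 0.2*9.0 = -3.0
Dual objective at y_3 = -3.0: reduced costs (12.0, 16.0), box minimizer x = (0.0, 0.0)
g(y_3) = b*y + (c1 - a1*y)*x1 + (c2 - a2*y)*x2 = 9*(-3.0) + 12.0*0.0 + 16.0*0.0 = -27.0 + 0.0 + 0.0 = -27.0


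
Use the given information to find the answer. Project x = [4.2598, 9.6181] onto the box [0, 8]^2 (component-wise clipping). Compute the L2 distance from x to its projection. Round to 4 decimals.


Project each component onto [0, 8].
clip(4.2598) = 4.2598, clip(9.6181) = 8.0
Projection = [4.2598, 8.0]
Squared diffs: [0.0, 2.6182]
Distance = sqrt(2.6182) = 1.6181


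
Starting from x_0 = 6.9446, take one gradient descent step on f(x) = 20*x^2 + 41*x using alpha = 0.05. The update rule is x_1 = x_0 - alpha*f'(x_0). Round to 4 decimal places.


We compute the gradient at x_0 and apply the update.
f'(x) = 40*x + 41
f'(6.9446) = 40*6.9446 + 41 = 318.784
x_1 = 6.9446 - 0.05*318.784 = -8.9946


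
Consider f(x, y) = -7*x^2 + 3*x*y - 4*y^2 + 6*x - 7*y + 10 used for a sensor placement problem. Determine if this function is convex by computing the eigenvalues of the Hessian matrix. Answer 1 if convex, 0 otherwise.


The Hessian of f(x,y) = -7*x^2 + 3*x*y - 4*y^2 + 6*x - 7*y + 10 is:
H = [[-14, 3], [3, -8]]
Trace = -14 - 8 = -22
Determinant = -14*-8 - (3)^2 = 103
Discriminant = (-22)^2 - 4*103 = 72.0
Eigenvalues: lambda_1 = -15.2426, lambda_2 = -6.7574
The function is not convex.

0


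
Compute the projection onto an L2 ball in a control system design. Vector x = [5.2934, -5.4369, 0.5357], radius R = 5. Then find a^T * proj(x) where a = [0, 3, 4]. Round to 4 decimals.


Step 1: Compute ||x|| (intermediates to 6 decimals).
||x|| = sqrt(5.2934^2 + (-5.4369)^2 + 0.5357^2) = 7.607032
Step 2: Project.
Since ||x|| > R, scale = R/||x|| = 5/7.607032 = 0.657287, proj(x) = scale * x
proj(x) = [3.479283, -3.573604, 0.352109]
Step 3: Dot product.
a^T * proj(x) = 0*3.479283 + 3*(-3.573604) + 4*0.352109 = -9.3124


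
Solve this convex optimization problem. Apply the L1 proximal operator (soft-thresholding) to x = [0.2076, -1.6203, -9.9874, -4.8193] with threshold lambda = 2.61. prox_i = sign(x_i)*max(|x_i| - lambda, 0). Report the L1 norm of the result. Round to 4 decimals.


Soft-thresholding with lambda = 2.61:
prox(0.2076) = sign(0.2076)*max(|0.2076| - 2.61, 0) = 0.0
prox(-1.6203) = sign(-1.6203)*max(|-1.6203| - 2.61, 0) = 0.0
prox(-9.9874) = sign(-9.9874)*max(|-9.9874| - 2.61, 0) = -7.3774
prox(-4.8193) = sign(-4.8193)*max(|-4.8193| - 2.61, 0) = -2.2093
prox(x) = [0.0, 0.0, -7.3774, -2.2093]
||prox(x)||_1 = 0.0 + 0.0 + 7.3774 + 2.2093 = 9.5867


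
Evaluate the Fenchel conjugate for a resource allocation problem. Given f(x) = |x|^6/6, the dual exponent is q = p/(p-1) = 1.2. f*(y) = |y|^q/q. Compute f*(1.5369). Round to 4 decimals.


The conjugate exponent q satisfies 1/p + 1/q = 1.
p = 6, so q = 6/(6 - 1) = 1.2
|y|^q = 1.5369^1.2 = 1.6748
f*(1.5369) = 1.6748 / 1.2 = 1.3957


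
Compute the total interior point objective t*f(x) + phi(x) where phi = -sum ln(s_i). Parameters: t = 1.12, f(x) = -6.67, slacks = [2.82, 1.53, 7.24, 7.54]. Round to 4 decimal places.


Step 1: Compute log-barrier.
ln values: [1.0367, 0.4253, 1.9796, 2.0202]
phi = -(1.0367 + 0.4253 + 1.9796 + 2.0202) = -5.4618
Step 2: Compute augmented objective.
t*f(x) = 1.12*-6.67 = -7.4704
Total = -7.4704 - 5.4618 = -12.9322


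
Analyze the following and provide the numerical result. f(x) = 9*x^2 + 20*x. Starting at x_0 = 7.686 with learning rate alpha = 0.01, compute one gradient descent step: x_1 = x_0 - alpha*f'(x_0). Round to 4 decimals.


We compute the gradient at x_0 and apply the update.
f'(x) = 18*x + 20
f'(7.686) = 18*7.686 + 20 = 158.348
x_1 = 7.686 - 0.01*158.348 = 6.1025


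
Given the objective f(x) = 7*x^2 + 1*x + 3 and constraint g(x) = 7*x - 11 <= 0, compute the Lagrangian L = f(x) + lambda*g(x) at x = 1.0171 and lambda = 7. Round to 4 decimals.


Step 1: Evaluate f(x).
f(1.0171) = 7*1.0171^2 + 1*1.0171 + 3 = 11.2585
Step 2: Evaluate g(x).
g(1.0171) = 7*1.0171 - 11 = -3.8803
Step 3: Compute Lagrangian.
L = 11.2585 + 7*-3.8803 = -15.9036


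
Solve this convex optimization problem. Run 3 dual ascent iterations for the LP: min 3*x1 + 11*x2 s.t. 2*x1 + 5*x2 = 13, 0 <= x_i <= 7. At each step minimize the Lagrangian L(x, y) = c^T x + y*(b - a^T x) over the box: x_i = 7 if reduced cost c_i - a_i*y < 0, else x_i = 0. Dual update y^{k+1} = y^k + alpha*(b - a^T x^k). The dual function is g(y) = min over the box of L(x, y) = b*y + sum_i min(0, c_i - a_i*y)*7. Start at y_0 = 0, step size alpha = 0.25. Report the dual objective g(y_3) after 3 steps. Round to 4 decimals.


Dual ascent for LP: min 3*x1 + 11*x2, 2*x1 + 5*x2 = 13, 0 <= x_i <= 7
Step 1: y^k = 0.0, reduced costs: (3.0, 11.0)
  x^k = (0.0, 0.0), subgradient = b - a^T x = 13.0
  y^{k+1} = 0.0 + 0.25*13.0 = 3.25
Step 2: y^k = 3.25, reduced costs: (-3.5, -5.25)
  x^k = (7.0, 7.0), subgradient = b - a^T x = -36.0
  y^{k+1} = 3.25 + 0.25*-36.0 = -5.75
Step 3: y^k = -5.75, reduced costs: (14.5, 39.75)
  x^k = (0.0, 0.0), subgradient = b - a^T x = 13.0
  y^{k+1} = -5.75 + 0.25*13.0 = -2.5
Dual objective at y_3 = -2.5: reduced costs (8.0, 23.5), box minimizer x = (0.0, 0.0)
g(y_3) = b*y + (c1 - a1*y)*x1 + (c2 - a2*y)*x2 = 13*(-2.5) + 8.0*0.0 + 23.5*0.0 = -32.5 + 0.0 + 0.0 = -32.5


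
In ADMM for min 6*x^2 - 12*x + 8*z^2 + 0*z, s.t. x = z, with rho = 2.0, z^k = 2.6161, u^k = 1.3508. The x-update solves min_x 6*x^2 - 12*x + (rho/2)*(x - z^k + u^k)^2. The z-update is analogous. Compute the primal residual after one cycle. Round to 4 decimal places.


ADMM iteration with rho = 2.0, z^k = 2.6161, u^k = 1.3508
Step 1: x-update.
Minimize 6*x^2 - 12*x + (2.0/2)*(x - 2.6161 + 1.3508)^2
FOC: (2*6 + 2.0)*x = 12 + 2.0*(2.6161 - 1.3508)
x^{k+1} = 1.0379
Step 2: z-update.
Minimize 8*z^2 + 0*z + (2.0/2)*(1.0379 - z + 1.3508)^2
FOC: (2*8 + 2.0)*z = 0 + 2.0*(1.0379 + 1.3508)
z^{k+1} = 0.2654
Step 3: u-update.
u^{k+1} = 1.3508 + 1.0379 - 0.2654 = 2.1233
Step 4: Primal residual = |1.0379 - 0.2654| = 0.7725


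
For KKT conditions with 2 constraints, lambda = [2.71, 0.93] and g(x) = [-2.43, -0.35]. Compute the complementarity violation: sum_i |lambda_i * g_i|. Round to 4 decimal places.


KKT complementary slackness check:
lambda_1 * g_1 = 2.71 * -2.43 = -6.5853
lambda_2 * g_2 = 0.93 * -0.35 = -0.3255
Total violation = 6.5853 + 0.3255 = 6.9108


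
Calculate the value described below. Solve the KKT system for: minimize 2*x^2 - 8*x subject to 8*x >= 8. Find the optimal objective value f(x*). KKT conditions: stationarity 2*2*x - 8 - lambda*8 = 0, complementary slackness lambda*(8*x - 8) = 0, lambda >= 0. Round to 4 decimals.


Step 1: Try lambda = 0 (constraint inactive).
Stationarity: 2*2*x - 8 = 0
x* = 8/(2*2) = 2.0
Check constraint: 8*2.0 = 16.0 >= 8 -- satisfied.
Step 2: Compute optimal value.
f(x*) = 2*2.0^2 - 8*2.0 = -8.0


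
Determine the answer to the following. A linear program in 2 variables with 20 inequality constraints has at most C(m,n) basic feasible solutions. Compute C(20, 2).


Each vertex corresponds to some choice of n active constraints out of m, so the number of vertices is at most C(m, n) = m! / (n!(m-n)!).
m = 20, n = 2
Numerator: 20 * 19
Denominator: 2! = 2
C(20, 2) = 190


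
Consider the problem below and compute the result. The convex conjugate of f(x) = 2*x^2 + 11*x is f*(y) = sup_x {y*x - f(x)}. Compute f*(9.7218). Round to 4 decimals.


f*(y) = sup_x {y*x - a*x^2 - b*x} = sup_x {(y-b)*x - a*x^2}
FOC: (y - b) - 2a*x = 0 => x* = (y - b)/(2a)
x* = (9.7218 - 11)/(2*2) = -0.3196
f*(9.7218) = (y-b)^2/(4a) = (9.7218 - 11)^2/(4*2)
= 1.6338/8 = 0.2042


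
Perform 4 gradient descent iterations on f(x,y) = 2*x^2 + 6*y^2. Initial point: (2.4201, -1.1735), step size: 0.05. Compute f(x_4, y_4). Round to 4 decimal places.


Gradient descent on f(x,y) = 2*x^2 + 6*y^2.
Starting point: (2.4201, -1.1735), alpha = 0.05
Step 1: grad_x = 2*2*2.4201 = 9.6804, grad_y = 2*6*-1.1735 = -14.082
  x_1 = 2.4201 - 0.05*9.6804 = 1.9361
  y_1 = -1.1735 - 0.05*-14.082 = -0.4694
Step 2: grad_x = 2*2*1.9361 = 7.7443, grad_y = 2*6*-0.4694 = -5.6328
  x_2 = 1.9361 - 0.05*7.7443 = 1.5489
  y_2 = -0.4694 - 0.05*-5.6328 = -0.1878
Step 3: grad_x = 2*2*1.5489 = 6.1955, grad_y = 2*6*-0.1878 = -2.2531
  x_3 = 1.5489 - 0.05*6.1955 = 1.2391
  y_3 = -0.1878 - 0.05*-2.2531 = -0.0751
Step 4: grad_x = 2*2*1.2391 = 4.9564, grad_y = 2*6*-0.0751 = -0.9012
  x_4 = 1.2391 - 0.05*4.9564 = 0.9913
  y_4 = -0.0751 - 0.05*-0.9012 = -0.03
f(0.9913, -0.03) = 2*0.9913^2 + 6*(-0.03)^2 = 1.9707


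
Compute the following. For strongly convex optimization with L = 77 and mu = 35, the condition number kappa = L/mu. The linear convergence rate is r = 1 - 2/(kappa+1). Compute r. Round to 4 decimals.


Step 1: Compute the condition number.
kappa = L/mu = 77/35 = 2.2
Step 2: Compute the convergence rate.
r = 1 - 2/(kappa + 1) = 1 - 2*mu/(L + mu) = (L - mu)/(L + mu) = 42/112 = 0.375


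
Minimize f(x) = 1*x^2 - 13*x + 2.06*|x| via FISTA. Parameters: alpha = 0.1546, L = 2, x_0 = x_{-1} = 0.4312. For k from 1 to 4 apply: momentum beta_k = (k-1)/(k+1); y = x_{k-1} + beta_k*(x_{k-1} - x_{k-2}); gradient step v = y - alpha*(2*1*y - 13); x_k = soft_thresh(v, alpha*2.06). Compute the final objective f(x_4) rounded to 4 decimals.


FISTA on f(x) = 1*x^2 - 13*x + 2.06*|x|
L = 2, alpha = 0.1546
Iteration 1: beta = 0.0, y = 0.4312 + 0.0*(0.4312 - 0.4312) = 0.4312
  grad(y) = -12.1376, v = y - alpha*grad = 2.3077
  prox(v) = soft_thresh(2.3077, 0.3185) = 1.9892
Iteration 2: beta = 0.3333, y = 1.9892 + 0.3333*(1.9892 - 0.4312) = 2.5085
  grad(y) = -7.9829, v = y - alpha*grad = 3.7427
  prox(v) = soft_thresh(3.7427, 0.3185) = 3.4242
Iteration 3: beta = 0.5, y = 3.4242 + 0.5*(3.4242 - 1.9892) = 4.1417
  grad(y) = -4.7165, v = y - alpha*grad = 4.8709
  prox(v) = soft_thresh(4.8709, 0.3185) = 4.5524
Iteration 4: beta = 0.6, y = 4.5524 + 0.6*(4.5524 - 3.4242) = 5.2294
  grad(y) = -2.5413, v = y - alpha*grad = 5.6222
  prox(v) = soft_thresh(5.6222, 0.3185) = 5.3038
f(x_4) = 1*5.3038^2 - 13*5.3038 + 2.06*|5.3038| = -29.8933


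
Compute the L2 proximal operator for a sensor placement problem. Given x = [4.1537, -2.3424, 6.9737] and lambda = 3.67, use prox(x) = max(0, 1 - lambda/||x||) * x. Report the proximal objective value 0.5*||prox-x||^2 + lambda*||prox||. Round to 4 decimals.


Step 1: Compute ||x||.
||x|| = 8.4482
Step 2: Compute scaling factor.
scale = max(0, 1 - 3.67/8.4482) = 0.5656
Step 3: prox(x) = [2.3493, -1.3248, 3.9443]
||prox(x)|| = 4.7782
Step 4: Proximal objective.
0.5*||prox-x||^2 = 6.7345
lambda*||prox|| = 17.536
Total = 24.2705


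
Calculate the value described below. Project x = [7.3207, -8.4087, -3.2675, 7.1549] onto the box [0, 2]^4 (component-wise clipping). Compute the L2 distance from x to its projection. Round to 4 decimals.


Project each component onto [0, 2].
clip(7.3207) = 2.0, clip(-8.4087) = 0.0, clip(-3.2675) = 0.0, clip(7.1549) = 2.0
Projection = [2.0, 0.0, 0.0, 2.0]
Squared diffs: [28.3098, 70.7062, 10.6766, 26.573]
Distance = sqrt(136.2656) = 11.6733


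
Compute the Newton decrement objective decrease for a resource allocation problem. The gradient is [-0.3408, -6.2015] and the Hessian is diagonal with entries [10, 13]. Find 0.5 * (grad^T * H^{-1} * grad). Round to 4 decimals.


Step 1: H is diagonal, so H^(-1) * g = [-0.0341, -0.477].
Step 2: g^T H^(-1) g = sum_i g_i^2 / H_ii
  = (-0.3408)^2/10 + (-6.2015)^2/13
  = 0.0116 + 2.9584 = 2.97
Step 3: Objective decrease = 0.5 * g^T H^(-1) g = 1.485


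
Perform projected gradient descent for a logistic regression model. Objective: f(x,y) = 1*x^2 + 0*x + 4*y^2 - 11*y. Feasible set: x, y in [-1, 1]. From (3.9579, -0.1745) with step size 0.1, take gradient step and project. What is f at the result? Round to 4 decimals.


Step 1: Compute gradient at (3.9579, -0.1745).
grad_x = 2*1*3.9579 + 0 = 7.9158
grad_y = 2*4*-0.1745 - 11 = -12.396
Step 2: Gradient step.
x_raw = 3.9579 - 0.1*7.9158 = 3.1663
y_raw = -0.1745 - 0.1*-12.396 = 1.0651
Step 3: Project onto [-1, 1].
x_proj = clip(3.1663) = 1.0
y_proj = clip(1.0651) = 1.0
Step 4: Evaluate f.
f(1.0, 1.0) = -6.0


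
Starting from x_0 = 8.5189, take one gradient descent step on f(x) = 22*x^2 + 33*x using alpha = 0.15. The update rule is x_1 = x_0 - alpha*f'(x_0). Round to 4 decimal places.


We compute the gradient at x_0 and apply the update.
f'(x) = 44*x + 33
f'(8.5189) = 44*8.5189 + 33 = 407.8316
x_1 = 8.5189 - 0.15*407.8316 = -52.6558


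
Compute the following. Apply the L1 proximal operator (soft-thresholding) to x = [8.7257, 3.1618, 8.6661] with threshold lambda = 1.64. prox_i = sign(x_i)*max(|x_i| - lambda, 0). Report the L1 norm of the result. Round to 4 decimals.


Soft-thresholding with lambda = 1.64:
prox(8.7257) = sign(8.7257)*max(|8.7257| - 1.64, 0) = 7.0857
prox(3.1618) = sign(3.1618)*max(|3.1618| - 1.64, 0) = 1.5218
prox(8.6661) = sign(8.6661)*max(|8.6661| - 1.64, 0) = 7.0261
prox(x) = [7.0857, 1.5218, 7.0261]
||prox(x)||_1 = 7.0857 + 1.5218 + 7.0261 = 15.6336


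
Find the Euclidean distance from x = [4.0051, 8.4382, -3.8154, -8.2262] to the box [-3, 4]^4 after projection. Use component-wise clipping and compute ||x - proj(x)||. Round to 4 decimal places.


Project each component onto [-3, 4].
clip(4.0051) = 4.0, clip(8.4382) = 4.0, clip(-3.8154) = -3.0, clip(-8.2262) = -3.0
Projection = [4.0, 4.0, -3.0, -3.0]
Squared diffs: [0.0, 19.6976, 0.6649, 27.3132]
Distance = sqrt(47.6757) = 6.9048


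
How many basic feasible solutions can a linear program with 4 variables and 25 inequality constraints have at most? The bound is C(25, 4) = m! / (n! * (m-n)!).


Each vertex corresponds to some choice of n active constraints out of m, so the number of vertices is at most C(m, n) = m! / (n!(m-n)!).
m = 25, n = 4
Numerator: 25 * 24 * 23 * 22
Denominator: 4! = 24
C(25, 4) = 12650


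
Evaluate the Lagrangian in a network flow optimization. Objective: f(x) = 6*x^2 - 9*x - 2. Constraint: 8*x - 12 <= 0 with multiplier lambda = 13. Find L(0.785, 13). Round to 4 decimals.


Step 1: Evaluate f(x).
f(0.785) = 6*0.785^2 - 9*0.785 - 2 = -5.3677
Step 2: Evaluate g(x).
g(0.785) = 8*0.785 - 12 = -5.72
Step 3: Compute Lagrangian.
L = -5.3677 + 13*-5.72 = -79.7277


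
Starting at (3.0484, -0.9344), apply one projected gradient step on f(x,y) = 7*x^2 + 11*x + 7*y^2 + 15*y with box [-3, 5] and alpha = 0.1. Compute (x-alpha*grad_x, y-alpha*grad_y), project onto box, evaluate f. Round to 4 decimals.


Step 1: Compute gradient at (3.0484, -0.9344).
grad_x = 2*7*3.0484 + 11 = 53.6776
grad_y = 2*7*-0.9344 + 15 = 1.9184
Step 2: Gradient step.
x_raw = 3.0484 - 0.1*53.6776 = -2.3194
y_raw = -0.9344 - 0.1*1.9184 = -1.1262
Step 3: Project onto [-3, 5].
x_proj = clip(-2.3194) = -2.3194
y_proj = clip(-1.1262) = -1.1262
Step 4: Evaluate f.
f(-2.3194, -1.1262) = 4.1284


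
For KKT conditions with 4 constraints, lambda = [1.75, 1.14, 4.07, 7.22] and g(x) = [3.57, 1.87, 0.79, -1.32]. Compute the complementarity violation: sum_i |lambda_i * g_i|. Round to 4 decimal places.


KKT complementary slackness check:
lambda_1 * g_1 = 1.75 * 3.57 = 6.2475
lambda_2 * g_2 = 1.14 * 1.87 = 2.1318
lambda_3 * g_3 = 4.07 * 0.79 = 3.2153
lambda_4 * g_4 = 7.22 * -1.32 = -9.5304
Total violation = 6.2475 + 2.1318 + 3.2153 + 9.5304 = 21.125


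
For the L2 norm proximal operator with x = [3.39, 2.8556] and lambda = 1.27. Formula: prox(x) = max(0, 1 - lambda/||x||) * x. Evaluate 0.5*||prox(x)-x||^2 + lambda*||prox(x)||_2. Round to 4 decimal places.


Step 1: Compute ||x||.
||x|| = 4.4324
Step 2: Compute scaling factor.
scale = max(0, 1 - 1.27/4.4324) = 0.7135
Step 3: prox(x) = [2.4187, 2.0374]
||prox(x)|| = 3.1624
Step 4: Proximal objective.
0.5*||prox-x||^2 = 0.8065
lambda*||prox|| = 4.0162
Total = 4.8228


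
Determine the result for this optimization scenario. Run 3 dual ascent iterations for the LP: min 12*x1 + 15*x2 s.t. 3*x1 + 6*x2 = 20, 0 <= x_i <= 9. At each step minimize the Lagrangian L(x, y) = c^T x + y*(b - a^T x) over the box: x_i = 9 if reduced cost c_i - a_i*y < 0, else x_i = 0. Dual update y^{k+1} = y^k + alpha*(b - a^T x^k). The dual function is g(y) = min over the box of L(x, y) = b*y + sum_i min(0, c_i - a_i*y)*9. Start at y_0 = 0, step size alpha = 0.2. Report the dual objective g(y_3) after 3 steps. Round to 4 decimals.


Dual ascent for LP: min 12*x1 + 15*x2, 3*x1 + 6*x2 = 20, 0 <= x_i <= 9
Step 1: y^k = 0.0, reduced costs: (12.0, 15.0)
  x^k = (0.0, 0.0), subgradient = b - a^T x = 20.0
  y^{k+1} = 0.0 + 0.2*20.0 = 4.0
Step 2: y^k = 4.0, reduced costs: (0.0, -9.0)
  x^k = (0.0, 9.0), subgradient = b - a^T x = -34.0
  y^{k+1} = 4.0 + 0.2*-34.0 = -2.8
Step 3: y^k = -2.8, reduced costs: (20.4, 31.8)
  x^k = (0.0, 0.0), subgradient = b - a^T x = 20.0
  y^{k+1} = -2.8 + 0.2*20.0 = 1.2
Dual objective at y_3 = 1.2: reduced costs (8.4, 7.8), box minimizer x = (0.0, 0.0)
g(y_3) = b*y + (c1 - a1*y)*x1 + (c2 - a2*y)*x2 = 20*1.2 + 8.4*0.0 + 7.8*0.0 = 24.0 + 0.0 + 0.0 = 24.0


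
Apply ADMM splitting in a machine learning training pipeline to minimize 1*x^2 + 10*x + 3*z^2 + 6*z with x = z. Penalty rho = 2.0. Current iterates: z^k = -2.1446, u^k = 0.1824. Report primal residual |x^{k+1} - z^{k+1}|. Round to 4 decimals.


ADMM iteration with rho = 2.0, z^k = -2.1446, u^k = 0.1824
Step 1: x-update.
Minimize 1*x^2 + 10*x + (2.0/2)*(x + 2.1446 + 0.1824)^2
FOC: (2*1 + 2.0)*x = -10 + 2.0*(-2.1446 - 0.1824)
x^{k+1} = -3.6635
Step 2: z-update.
Minimize 3*z^2 + 6*z + (2.0/2)*(-3.6635 - z + 0.1824)^2
FOC: (2*3 + 2.0)*z = -6 + 2.0*(-3.6635 + 0.1824)
z^{k+1} = -1.6203
Step 3: u-update.
u^{k+1} = 0.1824 - 3.6635 + 1.6203 = -1.8608
Step 4: Primal residual = |-3.6635 + 1.6203| = 2.0432


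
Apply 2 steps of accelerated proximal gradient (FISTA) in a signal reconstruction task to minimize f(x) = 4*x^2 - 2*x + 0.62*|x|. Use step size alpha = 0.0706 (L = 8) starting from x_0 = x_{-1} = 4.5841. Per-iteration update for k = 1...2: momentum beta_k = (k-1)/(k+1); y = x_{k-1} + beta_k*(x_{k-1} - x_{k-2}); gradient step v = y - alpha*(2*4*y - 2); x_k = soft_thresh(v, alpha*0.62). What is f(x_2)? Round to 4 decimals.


FISTA on f(x) = 4*x^2 - 2*x + 0.62*|x|
L = 8, alpha = 0.0706
Iteration 1: beta = 0.0, y = 4.5841 + 0.0*(4.5841 - 4.5841) = 4.5841
  grad(y) = 34.6728, v = y - alpha*grad = 2.1362
  prox(v) = soft_thresh(2.1362, 0.0438) = 2.0924
Iteration 2: beta = 0.3333, y = 2.0924 + 0.3333*(2.0924 - 4.5841) = 1.2619
  grad(y) = 8.095, v = y - alpha*grad = 0.6904
  prox(v) = soft_thresh(0.6904, 0.0438) = 0.6466
f(x_2) = 4*0.6466^2 - 2*0.6466 + 0.62*|0.6466| = 0.78


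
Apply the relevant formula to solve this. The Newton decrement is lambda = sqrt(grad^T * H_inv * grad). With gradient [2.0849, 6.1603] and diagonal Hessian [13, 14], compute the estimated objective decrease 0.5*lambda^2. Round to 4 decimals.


Step 1: H is diagonal, so H^(-1) * g = [0.1604, 0.44].
Step 2: g^T H^(-1) g = sum_i g_i^2 / H_ii
  = (2.0849)^2/13 + (6.1603)^2/14
  = 0.3344 + 2.7107 = 3.045
Step 3: Objective decrease = 0.5 * g^T H^(-1) g = 1.5225


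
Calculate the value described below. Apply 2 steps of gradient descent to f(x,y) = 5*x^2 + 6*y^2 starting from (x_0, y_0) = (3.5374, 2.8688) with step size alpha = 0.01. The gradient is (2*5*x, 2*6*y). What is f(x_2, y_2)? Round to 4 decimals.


Gradient descent on f(x,y) = 5*x^2 + 6*y^2.
Starting point: (3.5374, 2.8688), alpha = 0.01
Step 1: grad_x = 2*5*3.5374 = 35.374, grad_y = 2*6*2.8688 = 34.4256
  x_1 = 3.5374 - 0.01*35.374 = 3.1837
  y_1 = 2.8688 - 0.01*34.4256 = 2.5245
Step 2: grad_x = 2*5*3.1837 = 31.8366, grad_y = 2*6*2.5245 = 30.2945
  x_2 = 3.1837 - 0.01*31.8366 = 2.8653
  y_2 = 2.5245 - 0.01*30.2945 = 2.2216
f(2.8653, 2.2216) = 5*2.8653^2 + 6*2.2216^2 = 70.6626


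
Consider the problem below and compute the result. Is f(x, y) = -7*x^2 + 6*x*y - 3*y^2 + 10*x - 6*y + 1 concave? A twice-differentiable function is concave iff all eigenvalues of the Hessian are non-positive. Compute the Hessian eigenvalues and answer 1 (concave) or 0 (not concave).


The Hessian of f(x,y) = -7*x^2 + 6*x*y - 3*y^2 + 10*x - 6*y + 1 is:
H = [[-14, 6], [6, -6]]
Trace = -14 - 6 = -20
Determinant = -14*-6 - (6)^2 = 48
Discriminant = (-20)^2 - 4*48 = 208.0
Eigenvalues: lambda_1 = -17.2111, lambda_2 = -2.7889
The function is concave.

1


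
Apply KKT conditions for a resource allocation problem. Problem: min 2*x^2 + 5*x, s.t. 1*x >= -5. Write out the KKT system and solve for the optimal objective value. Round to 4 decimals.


Step 1: Try lambda = 0 (constraint inactive).
Stationarity: 2*2*x + 5 = 0
x* = -5/(2*2) = -1.25
Check constraint: 1*-1.25 = -1.25 >= -5 -- satisfied.
Step 2: Compute optimal value.
f(x*) = 2*(-1.25)^2 + 5*(-1.25) = -3.125


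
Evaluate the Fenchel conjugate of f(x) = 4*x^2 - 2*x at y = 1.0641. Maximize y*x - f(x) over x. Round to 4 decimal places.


f*(y) = sup_x {y*x - a*x^2 - b*x} = sup_x {(y-b)*x - a*x^2}
FOC: (y - b) - 2a*x = 0 => x* = (y - b)/(2a)
x* = (1.0641 + 2)/(2*4) = 0.383
f*(1.0641) = (y-b)^2/(4a) = (1.0641 + 2)^2/(4*4)
= 9.3887/16 = 0.5868


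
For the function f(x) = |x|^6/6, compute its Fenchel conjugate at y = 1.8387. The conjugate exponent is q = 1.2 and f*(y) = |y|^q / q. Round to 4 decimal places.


The conjugate exponent q satisfies 1/p + 1/q = 1.
p = 6, so q = 6/(6 - 1) = 1.2
|y|^q = 1.8387^1.2 = 2.0769
f*(1.8387) = 2.0769 / 1.2 = 1.7307


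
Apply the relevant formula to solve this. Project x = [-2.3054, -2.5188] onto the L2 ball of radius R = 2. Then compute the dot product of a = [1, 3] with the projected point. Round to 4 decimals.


Step 1: Compute ||x|| (intermediates to 6 decimals).
||x|| = sqrt((-2.3054)^2 + (-2.5188)^2) = 3.41456
Step 2: Project.
Since ||x|| > R, scale = R/||x|| = 2/3.41456 = 0.585727, proj(x) = scale * x
proj(x) = [-1.350335, -1.475329]
Step 3: Dot product.
a^T * proj(x) = 1*(-1.350335) + 3*(-1.475329) = -5.7763


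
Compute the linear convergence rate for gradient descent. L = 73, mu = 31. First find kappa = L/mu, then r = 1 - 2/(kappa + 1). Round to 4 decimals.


Step 1: Compute the condition number.
kappa = L/mu = 73/31 = 2.3548
Step 2: Compute the convergence rate.
r = 1 - 2/(kappa + 1) = 1 - 2*mu/(L + mu) = (L - mu)/(L + mu) = 42/104 = 0.4038


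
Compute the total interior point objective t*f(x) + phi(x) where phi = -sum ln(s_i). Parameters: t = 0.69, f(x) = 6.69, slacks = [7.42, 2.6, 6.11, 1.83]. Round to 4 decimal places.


Step 1: Compute log-barrier.
ln values: [2.0042, 0.9555, 1.8099, 0.6043]
phi = -(2.0042 + 0.9555 + 1.8099 + 0.6043) = -5.3739
Step 2: Compute augmented objective.
t*f(x) = 0.69*6.69 = 4.6161
Total = 4.6161 - 5.3739 = -0.7578


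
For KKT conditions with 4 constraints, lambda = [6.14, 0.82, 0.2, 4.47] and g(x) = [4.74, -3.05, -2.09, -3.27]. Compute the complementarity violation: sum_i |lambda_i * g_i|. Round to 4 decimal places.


KKT complementary slackness check:
lambda_1 * g_1 = 6.14 * 4.74 = 29.1036
lambda_2 * g_2 = 0.82 * -3.05 = -2.501
lambda_3 * g_3 = 0.2 * -2.09 = -0.418
lambda_4 * g_4 = 4.47 * -3.27 = -14.6169
Total violation = 29.1036 + 2.501 + 0.418 + 14.6169 = 46.6395


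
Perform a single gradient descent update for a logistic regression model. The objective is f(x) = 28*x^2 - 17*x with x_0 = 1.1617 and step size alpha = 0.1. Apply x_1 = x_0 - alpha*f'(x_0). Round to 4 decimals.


We compute the gradient at x_0 and apply the update.
f'(x) = 56*x - 17
f'(1.1617) = 56*1.1617 - 17 = 48.0552
x_1 = 1.1617 - 0.1*48.0552 = -3.6438


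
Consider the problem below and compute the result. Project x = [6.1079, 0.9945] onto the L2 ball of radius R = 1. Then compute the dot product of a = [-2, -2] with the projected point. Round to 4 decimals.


Step 1: Compute ||x|| (intermediates to 6 decimals).
||x|| = sqrt(6.1079^2 + 0.9945^2) = 6.188334
Step 2: Project.
Since ||x|| > R, scale = R/||x|| = 1/6.188334 = 0.161594, proj(x) = scale * x
proj(x) = [0.987, 0.160705]
Step 3: Dot product.
a^T * proj(x) = -2*0.987 - 2*0.160705 = -2.2954


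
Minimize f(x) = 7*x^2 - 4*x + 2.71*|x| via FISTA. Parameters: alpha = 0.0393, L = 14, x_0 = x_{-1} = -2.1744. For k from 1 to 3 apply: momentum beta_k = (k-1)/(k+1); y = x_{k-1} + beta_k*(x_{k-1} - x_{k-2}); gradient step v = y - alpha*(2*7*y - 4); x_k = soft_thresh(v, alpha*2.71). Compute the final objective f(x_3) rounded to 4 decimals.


FISTA on f(x) = 7*x^2 - 4*x + 2.71*|x|
L = 14, alpha = 0.0393
Iteration 1: beta = 0.0, y = -2.1744 + 0.0*(-2.1744 + 2.1744) = -2.1744
  grad(y) = -34.4416, v = y - alpha*grad = -0.8208
  prox(v) = soft_thresh(-0.8208, 0.1065) = -0.7143
Iteration 2: beta = 0.3333, y = -0.7143 + 0.3333*(-0.7143 + 2.1744) = -0.2277
  grad(y) = -7.1872, v = y - alpha*grad = 0.0548
  prox(v) = soft_thresh(0.0548, 0.1065) = 0.0
Iteration 3: beta = 0.5, y = 0.0 + 0.5*(0.0 + 0.7143) = 0.3572
  grad(y) = 1.0004, v = y - alpha*grad = 0.3179
  prox(v) = soft_thresh(0.3179, 0.1065) = 0.2114
f(x_3) = 7*0.2114^2 - 4*0.2114 + 2.71*|0.2114| = 0.04


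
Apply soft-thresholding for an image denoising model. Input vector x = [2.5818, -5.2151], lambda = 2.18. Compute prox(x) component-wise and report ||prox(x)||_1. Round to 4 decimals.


Soft-thresholding with lambda = 2.18:
prox(2.5818) = sign(2.5818)*max(|2.5818| - 2.18, 0) = 0.4018
prox(-5.2151) = sign(-5.2151)*max(|-5.2151| - 2.18, 0) = -3.0351
prox(x) = [0.4018, -3.0351]
||prox(x)||_1 = 0.4018 + 3.0351 = 3.4369


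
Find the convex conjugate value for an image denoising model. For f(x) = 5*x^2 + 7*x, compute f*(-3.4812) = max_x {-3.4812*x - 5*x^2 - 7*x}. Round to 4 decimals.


f*(y) = sup_x {y*x - a*x^2 - b*x} = sup_x {(y-b)*x - a*x^2}
FOC: (y - b) - 2a*x = 0 => x* = (y - b)/(2a)
x* = (-3.4812 - 7)/(2*5) = -1.0481
f*(-3.4812) = (y-b)^2/(4a) = (-3.4812 - 7)^2/(4*5)
= 109.8556/20 = 5.4928


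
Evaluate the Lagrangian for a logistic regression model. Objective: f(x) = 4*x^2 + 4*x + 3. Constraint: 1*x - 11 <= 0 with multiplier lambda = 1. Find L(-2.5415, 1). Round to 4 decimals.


Step 1: Evaluate f(x).
f(-2.5415) = 4*(-2.5415)^2 + 4*(-2.5415) + 3 = 18.6709
Step 2: Evaluate g(x).
g(-2.5415) = 1*-2.5415 - 11 = -13.5415
Step 3: Compute Lagrangian.
L = 18.6709 + 1*-13.5415 = 5.1294


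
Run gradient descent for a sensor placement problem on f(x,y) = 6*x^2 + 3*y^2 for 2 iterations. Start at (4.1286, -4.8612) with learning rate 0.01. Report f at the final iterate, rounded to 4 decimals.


Gradient descent on f(x,y) = 6*x^2 + 3*y^2.
Starting point: (4.1286, -4.8612), alpha = 0.01
Step 1: grad_x = 2*6*4.1286 = 49.5432, grad_y = 2*3*-4.8612 = -29.1672
  x_1 = 4.1286 - 0.01*49.5432 = 3.6332
  y_1 = -4.8612 - 0.01*-29.1672 = -4.5695
Step 2: grad_x = 2*6*3.6332 = 43.598, grad_y = 2*3*-4.5695 = -27.4172
  x_2 = 3.6332 - 0.01*43.598 = 3.1972
  y_2 = -4.5695 - 0.01*-27.4172 = -4.2954
f(3.1972, -4.2954) = 6*3.1972^2 + 3*(-4.2954)^2 = 116.6823


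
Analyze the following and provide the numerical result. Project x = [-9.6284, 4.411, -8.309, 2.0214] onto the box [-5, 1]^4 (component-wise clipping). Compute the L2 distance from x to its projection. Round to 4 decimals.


Project each component onto [-5, 1].
clip(-9.6284) = -5.0, clip(4.411) = 1.0, clip(-8.309) = -5.0, clip(2.0214) = 1.0
Projection = [-5.0, 1.0, -5.0, 1.0]
Squared diffs: [21.4221, 11.6349, 10.9495, 1.0433]
Distance = sqrt(45.0498) = 6.7119


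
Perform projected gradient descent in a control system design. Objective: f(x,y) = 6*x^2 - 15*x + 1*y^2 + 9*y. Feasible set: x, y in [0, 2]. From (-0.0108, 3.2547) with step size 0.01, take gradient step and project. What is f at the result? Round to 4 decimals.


Step 1: Compute gradient at (-0.0108, 3.2547).
grad_x = 2*6*-0.0108 - 15 = -15.1296
grad_y = 2*1*3.2547 + 9 = 15.5094
Step 2: Gradient step.
x_raw = -0.0108 - 0.01*-15.1296 = 0.1405
y_raw = 3.2547 - 0.01*15.5094 = 3.0996
Step 3: Project onto [0, 2].
x_proj = clip(0.1405) = 0.1405
y_proj = clip(3.0996) = 2.0
Step 4: Evaluate f.
f(0.1405, 2.0) = 20.011


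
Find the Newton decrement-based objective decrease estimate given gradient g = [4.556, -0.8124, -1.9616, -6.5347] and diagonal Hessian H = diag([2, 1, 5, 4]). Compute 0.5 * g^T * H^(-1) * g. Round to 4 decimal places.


Step 1: H is diagonal, so H^(-1) * g = [2.278, -0.8124, -0.3923, -1.6337].
Step 2: g^T H^(-1) g = sum_i g_i^2 / H_ii
  = (4.556)^2/2 + (-0.8124)^2/1 + (-1.9616)^2/5 + (-6.5347)^2/4
  = 10.3786 + 0.66 + 0.7696 + 10.6756 = 22.4837
Step 3: Objective decrease = 0.5 * g^T H^(-1) g = 11.2419
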